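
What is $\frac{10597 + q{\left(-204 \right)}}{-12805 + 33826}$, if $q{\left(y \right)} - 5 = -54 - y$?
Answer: $\frac{512}{1001} \approx 0.51149$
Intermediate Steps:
$q{\left(y \right)} = -49 - y$ ($q{\left(y \right)} = 5 - \left(54 + y\right) = -49 - y$)
$\frac{10597 + q{\left(-204 \right)}}{-12805 + 33826} = \frac{10597 - -155}{-12805 + 33826} = \frac{10597 + \left(-49 + 204\right)}{21021} = \left(10597 + 155\right) \frac{1}{21021} = 10752 \cdot \frac{1}{21021} = \frac{512}{1001}$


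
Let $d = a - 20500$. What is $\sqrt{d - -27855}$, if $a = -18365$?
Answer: $i \sqrt{11010} \approx 104.93 i$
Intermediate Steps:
$d = -38865$ ($d = -18365 - 20500 = -38865$)
$\sqrt{d - -27855} = \sqrt{-38865 - -27855} = \sqrt{-38865 + \left(2835 + 25020\right)} = \sqrt{-38865 + 27855} = \sqrt{-11010} = i \sqrt{11010}$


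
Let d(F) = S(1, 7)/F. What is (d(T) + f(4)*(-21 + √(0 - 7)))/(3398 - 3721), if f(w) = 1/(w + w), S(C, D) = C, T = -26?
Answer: 277/33592 - I*√7/2584 ≈ 0.008246 - 0.0010239*I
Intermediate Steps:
f(w) = 1/(2*w)
d(F) = 1/F
(d(T) + f(4)*(-21 + √(0 - 7)))/(3398 - 3721) = (1/(-26) + ((½)/4)*(-21 + √(0 - 7)))/(3398 - 3721) = (-1/26 + ((½)*(¼))*(-21 + √(-7)))/(-323) = (-1/26 + (-21 + I*√7)/8)*(-1/323) = (-1/26 + (-21/8 + I*√7/8))*(-1/323) = (-277/104 + I*√7/8)*(-1/323) = 277/33592 - I*√7/2584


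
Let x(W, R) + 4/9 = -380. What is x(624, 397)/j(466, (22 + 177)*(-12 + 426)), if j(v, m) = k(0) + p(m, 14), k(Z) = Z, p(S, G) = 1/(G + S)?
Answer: -282137600/9 ≈ -3.1349e+7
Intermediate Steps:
x(W, R) = -3424/9 (x(W, R) = -4/9 - 380 = -3424/9)
j(v, m) = 1/(14 + m) (j(v, m) = 0 + 1/(14 + m) = 1/(14 + m))
x(624, 397)/j(466, (22 + 177)*(-12 + 426)) = -(47936/9 + 3424*(-12 + 426)*(22 + 177)/9) = -3424/(9*(1/(14 + 199*414))) = -3424/(9*(1/(14 + 82386))) = -3424/(9*(1/82400)) = -3424/(9*1/82400) = -3424/9*82400 = -282137600/9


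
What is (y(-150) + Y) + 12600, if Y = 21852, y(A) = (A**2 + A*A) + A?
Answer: 79302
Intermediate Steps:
y(A) = A + 2*A**2 (y(A) = (A**2 + A**2) + A = 2*A**2 + A = A + 2*A**2)
(y(-150) + Y) + 12600 = (-150*(1 + 2*(-150)) + 21852) + 12600 = (-150*(1 - 300) + 21852) + 12600 = (-150*(-299) + 21852) + 12600 = (44850 + 21852) + 12600 = 66702 + 12600 = 79302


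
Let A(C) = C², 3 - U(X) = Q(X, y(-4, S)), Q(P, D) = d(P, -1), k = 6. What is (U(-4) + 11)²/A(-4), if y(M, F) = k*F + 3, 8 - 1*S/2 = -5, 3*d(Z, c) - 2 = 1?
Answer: 169/16 ≈ 10.563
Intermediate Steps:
d(Z, c) = 1 (d(Z, c) = ⅔ + (⅓)*1 = ⅔ + ⅓ = 1)
S = 26 (S = 16 - 2*(-5) = 16 + 10 = 26)
y(M, F) = 3 + 6*F (y(M, F) = 6*F + 3 = 3 + 6*F)
Q(P, D) = 1
U(X) = 2 (U(X) = 3 - 1*1 = 3 - 1 = 2)
(U(-4) + 11)²/A(-4) = (2 + 11)²/((-4)²) = 13²/16 = 169*(1/16) = 169/16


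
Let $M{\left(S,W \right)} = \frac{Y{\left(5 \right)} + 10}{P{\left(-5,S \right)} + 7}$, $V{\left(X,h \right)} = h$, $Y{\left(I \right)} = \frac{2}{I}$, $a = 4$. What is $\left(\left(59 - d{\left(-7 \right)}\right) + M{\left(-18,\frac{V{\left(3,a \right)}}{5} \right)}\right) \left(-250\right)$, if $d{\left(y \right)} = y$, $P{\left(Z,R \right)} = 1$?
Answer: $-16825$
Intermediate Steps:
$M{\left(S,W \right)} = \frac{13}{10}$ ($M{\left(S,W \right)} = \frac{\frac{2}{5} + 10}{1 + 7} = \frac{2 \cdot \frac{1}{5} + 10}{8} = \left(\frac{2}{5} + 10\right) \frac{1}{8} = \frac{52}{5} \cdot \frac{1}{8} = \frac{13}{10}$)
$\left(\left(59 - d{\left(-7 \right)}\right) + M{\left(-18,\frac{V{\left(3,a \right)}}{5} \right)}\right) \left(-250\right) = \left(\left(59 - -7\right) + \frac{13}{10}\right) \left(-250\right) = \left(\left(59 + 7\right) + \frac{13}{10}\right) \left(-250\right) = \left(66 + \frac{13}{10}\right) \left(-250\right) = \frac{673}{10} \left(-250\right) = -16825$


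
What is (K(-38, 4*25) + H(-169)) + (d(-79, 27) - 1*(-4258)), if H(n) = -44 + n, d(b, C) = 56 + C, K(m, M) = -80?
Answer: 4048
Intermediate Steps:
(K(-38, 4*25) + H(-169)) + (d(-79, 27) - 1*(-4258)) = (-80 + (-44 - 169)) + ((56 + 27) - 1*(-4258)) = (-80 - 213) + (83 + 4258) = -293 + 4341 = 4048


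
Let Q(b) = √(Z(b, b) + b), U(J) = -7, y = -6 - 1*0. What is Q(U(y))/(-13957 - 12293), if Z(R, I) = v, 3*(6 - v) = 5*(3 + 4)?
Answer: -I*√114/78750 ≈ -0.00013558*I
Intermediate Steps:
v = -17/3 (v = 6 - 5*(3 + 4)/3 = 6 - 5*7/3 = 6 - ⅓*35 = 6 - 35/3 = -17/3 ≈ -5.6667)
Z(R, I) = -17/3
y = -6 (y = -6 + 0 = -6)
Q(b) = √(-17/3 + b)
Q(U(y))/(-13957 - 12293) = (√(-51 + 9*(-7))/3)/(-13957 - 12293) = (√(-51 - 63)/3)/(-26250) = (√(-114)/3)*(-1/26250) = ((I*√114)/3)*(-1/26250) = (I*√114/3)*(-1/26250) = -I*√114/78750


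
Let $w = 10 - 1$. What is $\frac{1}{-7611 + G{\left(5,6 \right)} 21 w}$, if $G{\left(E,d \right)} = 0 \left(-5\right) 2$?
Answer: $- \frac{1}{7611} \approx -0.00013139$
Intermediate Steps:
$w = 9$ ($w = 10 - 1 = 9$)
$G{\left(E,d \right)} = 0$ ($G{\left(E,d \right)} = 0 \cdot 2 = 0$)
$\frac{1}{-7611 + G{\left(5,6 \right)} 21 w} = \frac{1}{-7611 + 0 \cdot 21 \cdot 9} = \frac{1}{-7611 + 0 \cdot 9} = \frac{1}{-7611 + 0} = \frac{1}{-7611} = - \frac{1}{7611}$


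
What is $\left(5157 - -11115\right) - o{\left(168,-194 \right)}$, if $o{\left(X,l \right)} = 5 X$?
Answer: $15432$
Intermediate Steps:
$\left(5157 - -11115\right) - o{\left(168,-194 \right)} = \left(5157 - -11115\right) - 5 \cdot 168 = \left(5157 + 11115\right) - 840 = 16272 - 840 = 15432$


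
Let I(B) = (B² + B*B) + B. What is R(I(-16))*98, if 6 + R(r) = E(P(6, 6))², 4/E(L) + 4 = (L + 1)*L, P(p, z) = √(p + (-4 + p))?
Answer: -392*√2 ≈ -554.37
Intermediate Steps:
P(p, z) = √(-4 + 2*p)
I(B) = B + 2*B² (I(B) = (B² + B²) + B = 2*B² + B = B + 2*B²)
E(L) = 4/(-4 + L*(1 + L)) (E(L) = 4/(-4 + (L + 1)*L) = 4/(-4 + (1 + L)*L) = 4/(-4 + L*(1 + L)))
R(r) = -6 + 16/(4 + 2*√2)² (R(r) = -6 + (4/(-4 + √(-4 + 2*6) + (√(-4 + 2*6))²))² = -6 + (4/(-4 + √(-4 + 12) + (√(-4 + 12))²))² = -6 + (4/(-4 + √8 + (√8)²))² = -6 + (4/(-4 + 2*√2 + (2*√2)²))² = -6 + (4/(-4 + 2*√2 + 8))² = -6 + (4/(4 + 2*√2))² = -6 + 16/(4 + 2*√2)²)
R(I(-16))*98 = -4*√2*98 = -392*√2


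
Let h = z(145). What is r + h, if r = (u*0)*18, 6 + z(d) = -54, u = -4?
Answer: -60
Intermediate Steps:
z(d) = -60 (z(d) = -6 - 54 = -60)
h = -60
r = 0 (r = -4*0*18 = 0*18 = 0)
r + h = 0 - 60 = -60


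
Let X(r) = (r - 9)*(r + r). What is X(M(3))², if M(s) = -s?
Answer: 5184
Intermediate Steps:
X(r) = 2*r*(-9 + r) (X(r) = (-9 + r)*(2*r) = 2*r*(-9 + r))
X(M(3))² = (2*(-1*3)*(-9 - 1*3))² = (2*(-3)*(-9 - 3))² = (2*(-3)*(-12))² = 72² = 5184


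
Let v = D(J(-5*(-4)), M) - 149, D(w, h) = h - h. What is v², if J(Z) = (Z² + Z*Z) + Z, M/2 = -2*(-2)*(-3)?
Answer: 22201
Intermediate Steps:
M = -24 (M = 2*(-2*(-2)*(-3)) = 2*(4*(-3)) = 2*(-12) = -24)
J(Z) = Z + 2*Z² (J(Z) = (Z² + Z²) + Z = 2*Z² + Z = Z + 2*Z²)
D(w, h) = 0
v = -149 (v = 0 - 149 = -149)
v² = (-149)² = 22201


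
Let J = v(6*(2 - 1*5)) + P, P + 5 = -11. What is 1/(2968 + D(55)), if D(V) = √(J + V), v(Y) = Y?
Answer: 424/1258429 - √21/8809003 ≈ 0.00033641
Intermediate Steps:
P = -16 (P = -5 - 11 = -16)
J = -34 (J = 6*(2 - 1*5) - 16 = 6*(2 - 5) - 16 = 6*(-3) - 16 = -18 - 16 = -34)
D(V) = √(-34 + V)
1/(2968 + D(55)) = 1/(2968 + √(-34 + 55)) = 1/(2968 + √21)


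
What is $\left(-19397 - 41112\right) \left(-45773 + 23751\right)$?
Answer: $1332529198$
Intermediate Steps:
$\left(-19397 - 41112\right) \left(-45773 + 23751\right) = \left(-60509\right) \left(-22022\right) = 1332529198$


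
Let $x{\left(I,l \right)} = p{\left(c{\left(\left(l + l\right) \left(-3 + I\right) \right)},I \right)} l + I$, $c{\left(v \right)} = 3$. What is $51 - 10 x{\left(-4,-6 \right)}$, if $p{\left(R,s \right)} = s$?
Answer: $-149$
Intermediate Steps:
$x{\left(I,l \right)} = I + I l$ ($x{\left(I,l \right)} = I l + I = I + I l$)
$51 - 10 x{\left(-4,-6 \right)} = 51 - 10 \left(- 4 \left(1 - 6\right)\right) = 51 - 10 \left(\left(-4\right) \left(-5\right)\right) = 51 - 200 = -149$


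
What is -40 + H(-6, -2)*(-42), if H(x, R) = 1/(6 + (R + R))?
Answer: -61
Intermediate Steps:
H(x, R) = 1/(6 + 2*R)
-40 + H(-6, -2)*(-42) = -40 + (1/(2*(3 - 2)))*(-42) = -40 + ((½)/1)*(-42) = -40 + ((½)*1)*(-42) = -40 + (½)*(-42) = -40 - 21 = -61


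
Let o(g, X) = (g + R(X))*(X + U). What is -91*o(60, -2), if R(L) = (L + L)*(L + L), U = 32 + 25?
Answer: -380380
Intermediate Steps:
U = 57
R(L) = 4*L² (R(L) = (2*L)*(2*L) = 4*L²)
o(g, X) = (57 + X)*(g + 4*X²) (o(g, X) = (g + 4*X²)*(X + 57) = (g + 4*X²)*(57 + X) = (57 + X)*(g + 4*X²))
-91*o(60, -2) = -91*(4*(-2)³ + 57*60 + 228*(-2)² - 2*60) = -91*(4*(-8) + 3420 + 228*4 - 120) = -91*(-32 + 3420 + 912 - 120) = -91*4180 = -380380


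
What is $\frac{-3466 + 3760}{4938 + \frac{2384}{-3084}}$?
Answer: $\frac{113337}{1903301} \approx 0.059548$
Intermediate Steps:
$\frac{-3466 + 3760}{4938 + \frac{2384}{-3084}} = \frac{294}{4938 + 2384 \left(- \frac{1}{3084}\right)} = \frac{294}{4938 - \frac{596}{771}} = \frac{294}{\frac{3806602}{771}} = 294 \cdot \frac{771}{3806602} = \frac{113337}{1903301}$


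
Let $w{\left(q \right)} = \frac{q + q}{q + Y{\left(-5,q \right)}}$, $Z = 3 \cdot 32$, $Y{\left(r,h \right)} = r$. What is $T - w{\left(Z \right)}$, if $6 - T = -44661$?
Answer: $\frac{4064505}{91} \approx 44665.0$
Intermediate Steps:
$T = 44667$ ($T = 6 - -44661 = 6 + 44661 = 44667$)
$Z = 96$
$w{\left(q \right)} = \frac{2 q}{-5 + q}$ ($w{\left(q \right)} = \frac{q + q}{q - 5} = \frac{2 q}{-5 + q}$)
$T - w{\left(Z \right)} = 44667 - 2 \cdot 96 \frac{1}{-5 + 96} = 44667 - 2 \cdot 96 \cdot \frac{1}{91} = 44667 - \frac{192}{91} = \frac{4064505}{91}$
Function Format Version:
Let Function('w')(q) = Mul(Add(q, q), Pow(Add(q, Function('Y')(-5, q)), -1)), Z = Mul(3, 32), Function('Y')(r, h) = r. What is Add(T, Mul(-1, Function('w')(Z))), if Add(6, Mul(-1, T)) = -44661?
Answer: Rational(4064505, 91) ≈ 44665.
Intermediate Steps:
T = 44667 (T = Add(6, Mul(-1, -44661)) = Add(6, 44661) = 44667)
Z = 96
Function('w')(q) = Mul(2, q, Pow(Add(-5, q), -1)) (Function('w')(q) = Mul(Add(q, q), Pow(Add(q, -5), -1)) = Mul(Mul(2, q), Pow(Add(-5, q), -1)) = Mul(2, q, Pow(Add(-5, q), -1)))
Add(T, Mul(-1, Function('w')(Z))) = Add(44667, Mul(-1, Mul(2, 96, Pow(Add(-5, 96), -1)))) = Add(44667, Mul(-1, Mul(2, 96, Pow(91, -1)))) = Add(44667, Mul(-1, Mul(2, 96, Rational(1, 91)))) = Add(44667, Mul(-1, Rational(192, 91))) = Add(44667, Rational(-192, 91)) = Rational(4064505, 91)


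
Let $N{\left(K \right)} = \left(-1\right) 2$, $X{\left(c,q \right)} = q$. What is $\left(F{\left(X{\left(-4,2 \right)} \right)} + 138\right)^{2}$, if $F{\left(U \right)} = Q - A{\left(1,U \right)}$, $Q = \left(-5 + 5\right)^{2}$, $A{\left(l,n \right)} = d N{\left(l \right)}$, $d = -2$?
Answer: $17956$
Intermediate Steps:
$N{\left(K \right)} = -2$
$A{\left(l,n \right)} = 4$ ($A{\left(l,n \right)} = \left(-2\right) \left(-2\right) = 4$)
$Q = 0$ ($Q = 0^{2} = 0$)
$F{\left(U \right)} = -4$ ($F{\left(U \right)} = 0 - 4 = -4$)
$\left(F{\left(X{\left(-4,2 \right)} \right)} + 138\right)^{2} = \left(-4 + 138\right)^{2} = 134^{2} = 17956$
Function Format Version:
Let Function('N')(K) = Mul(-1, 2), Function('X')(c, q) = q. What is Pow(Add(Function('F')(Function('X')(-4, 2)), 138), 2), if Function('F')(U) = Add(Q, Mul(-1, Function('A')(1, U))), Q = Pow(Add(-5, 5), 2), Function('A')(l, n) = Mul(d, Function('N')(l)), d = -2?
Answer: 17956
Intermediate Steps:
Function('N')(K) = -2
Function('A')(l, n) = 4 (Function('A')(l, n) = Mul(-2, -2) = 4)
Q = 0 (Q = Pow(0, 2) = 0)
Function('F')(U) = -4 (Function('F')(U) = Add(0, Mul(-1, 4)) = Add(0, -4) = -4)
Pow(Add(Function('F')(Function('X')(-4, 2)), 138), 2) = Pow(Add(-4, 138), 2) = Pow(134, 2) = 17956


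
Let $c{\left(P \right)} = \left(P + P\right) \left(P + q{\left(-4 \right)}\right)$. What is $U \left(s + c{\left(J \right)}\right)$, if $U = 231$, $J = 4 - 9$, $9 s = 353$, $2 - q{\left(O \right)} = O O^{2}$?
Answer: $- \frac{395549}{3} \approx -1.3185 \cdot 10^{5}$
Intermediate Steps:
$q{\left(O \right)} = 2 - O^{3}$ ($q{\left(O \right)} = 2 - O O^{2} = 2 - O^{3}$)
$s = \frac{353}{9}$ ($s = \frac{1}{9} \cdot 353 = \frac{353}{9} \approx 39.222$)
$J = -5$
$c{\left(P \right)} = 2 P \left(66 + P\right)$ ($c{\left(P \right)} = \left(P + P\right) \left(P + \left(2 - \left(-4\right)^{3}\right)\right) = 2 P \left(P + \left(2 - -64\right)\right) = 2 P \left(P + \left(2 + 64\right)\right) = 2 P \left(P + 66\right) = 2 P \left(66 + P\right)$)
$U \left(s + c{\left(J \right)}\right) = 231 \left(\frac{353}{9} + 2 \left(-5\right) \left(66 - 5\right)\right) = 231 \left(\frac{353}{9} + 2 \left(-5\right) 61\right) = 231 \left(\frac{353}{9} - 610\right) = 231 \left(- \frac{5137}{9}\right) = - \frac{395549}{3}$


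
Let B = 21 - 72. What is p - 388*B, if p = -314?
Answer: 19474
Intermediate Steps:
B = -51
p - 388*B = -314 - 388*(-51) = -314 + 19788 = 19474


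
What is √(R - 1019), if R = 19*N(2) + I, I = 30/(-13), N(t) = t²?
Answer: I*√159757/13 ≈ 30.746*I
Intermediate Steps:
I = -30/13 (I = 30*(-1/13) = -30/13 ≈ -2.3077)
R = 958/13 (R = 19*2² - 30/13 = 19*4 - 30/13 = 76 - 30/13 = 958/13 ≈ 73.692)
√(R - 1019) = √(958/13 - 1019) = √(-12289/13) = I*√159757/13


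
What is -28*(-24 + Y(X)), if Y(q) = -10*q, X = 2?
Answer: 1232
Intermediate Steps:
-28*(-24 + Y(X)) = -28*(-24 - 10*2) = -28*(-24 - 20) = -28*(-44) = 1232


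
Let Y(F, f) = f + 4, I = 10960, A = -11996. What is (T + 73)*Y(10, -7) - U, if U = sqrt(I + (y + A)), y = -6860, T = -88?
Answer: 45 - 2*I*sqrt(1974) ≈ 45.0 - 88.859*I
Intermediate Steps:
Y(F, f) = 4 + f
U = 2*I*sqrt(1974) (U = sqrt(10960 + (-6860 - 11996)) = sqrt(10960 - 18856) = sqrt(-7896) = 2*I*sqrt(1974) ≈ 88.859*I)
(T + 73)*Y(10, -7) - U = (-88 + 73)*(4 - 7) - 2*I*sqrt(1974) = -15*(-3) - 2*I*sqrt(1974) = 45 - 2*I*sqrt(1974)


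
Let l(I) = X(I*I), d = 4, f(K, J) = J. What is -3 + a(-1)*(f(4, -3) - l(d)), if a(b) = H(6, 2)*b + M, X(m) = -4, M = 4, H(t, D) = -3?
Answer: 4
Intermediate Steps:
a(b) = 4 - 3*b (a(b) = -3*b + 4 = 4 - 3*b)
l(I) = -4
-3 + a(-1)*(f(4, -3) - l(d)) = -3 + (4 - 3*(-1))*(-3 - 1*(-4)) = -3 + (4 + 3)*(-3 + 4) = -3 + 7*1 = -3 + 7 = 4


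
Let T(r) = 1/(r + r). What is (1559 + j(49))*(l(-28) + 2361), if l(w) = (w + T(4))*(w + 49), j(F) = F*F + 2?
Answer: 28140105/4 ≈ 7.0350e+6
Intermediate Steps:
T(r) = 1/(2*r)
j(F) = 2 + F² (j(F) = F² + 2 = 2 + F²)
l(w) = (49 + w)*(⅛ + w) (l(w) = (w + (½)/4)*(w + 49) = (w + (½)*(¼))*(49 + w) = (w + ⅛)*(49 + w) = (⅛ + w)*(49 + w) = (49 + w)*(⅛ + w))
(1559 + j(49))*(l(-28) + 2361) = (1559 + (2 + 49²))*((49/8 + (-28)² + (393/8)*(-28)) + 2361) = (1559 + (2 + 2401))*((49/8 + 784 - 2751/2) + 2361) = (1559 + 2403)*(-4683/8 + 2361) = 3962*(14205/8) = 28140105/4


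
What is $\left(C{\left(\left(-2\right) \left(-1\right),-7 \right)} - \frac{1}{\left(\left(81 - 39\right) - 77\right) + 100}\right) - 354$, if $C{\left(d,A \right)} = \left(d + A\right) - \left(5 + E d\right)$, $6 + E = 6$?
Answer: $- \frac{23661}{65} \approx -364.02$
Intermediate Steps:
$E = 0$ ($E = -6 + 6 = 0$)
$C{\left(d,A \right)} = -5 + A + d$ ($C{\left(d,A \right)} = \left(d + A\right) - 5 = \left(A + d\right) - 5 = -5 + A + d$)
$\left(C{\left(\left(-2\right) \left(-1\right),-7 \right)} - \frac{1}{\left(\left(81 - 39\right) - 77\right) + 100}\right) - 354 = \left(\left(-5 - 7 - -2\right) - \frac{1}{\left(\left(81 - 39\right) - 77\right) + 100}\right) - 354 = \left(\left(-5 - 7 + 2\right) - \frac{1}{\left(42 - 77\right) + 100}\right) - 354 = \left(-10 - \frac{1}{-35 + 100}\right) - 354 = \left(-10 - \frac{1}{65}\right) - 354 = - \frac{651}{65} - 354 = - \frac{23661}{65}$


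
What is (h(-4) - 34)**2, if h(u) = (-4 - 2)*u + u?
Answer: 196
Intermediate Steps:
h(u) = -5*u (h(u) = -6*u + u = -5*u)
(h(-4) - 34)**2 = (-5*(-4) - 34)**2 = (20 - 34)**2 = (-14)**2 = 196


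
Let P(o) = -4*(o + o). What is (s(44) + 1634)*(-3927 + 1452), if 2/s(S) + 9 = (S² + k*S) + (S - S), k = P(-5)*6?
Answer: -50499306000/12487 ≈ -4.0442e+6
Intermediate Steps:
P(o) = -8*o
k = 240 (k = -8*(-5)*6 = 40*6 = 240)
s(S) = 2/(-9 + S² + 240*S) (s(S) = 2/(-9 + ((S² + 240*S) + (S - S))) = 2/(-9 + ((S² + 240*S) + 0)) = 2/(-9 + (S² + 240*S)) = 2/(-9 + S² + 240*S))
(s(44) + 1634)*(-3927 + 1452) = (2/(-9 + 44² + 240*44) + 1634)*(-3927 + 1452) = (2/(-9 + 1936 + 10560) + 1634)*(-2475) = (2/12487 + 1634)*(-2475) = (20403760/12487)*(-2475) = -50499306000/12487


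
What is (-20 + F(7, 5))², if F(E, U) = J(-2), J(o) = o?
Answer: 484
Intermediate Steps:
F(E, U) = -2
(-20 + F(7, 5))² = (-20 - 2)² = (-22)² = 484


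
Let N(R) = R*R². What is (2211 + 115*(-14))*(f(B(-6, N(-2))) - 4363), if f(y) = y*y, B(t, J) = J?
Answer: -2583699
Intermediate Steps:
N(R) = R³
f(y) = y²
(2211 + 115*(-14))*(f(B(-6, N(-2))) - 4363) = (2211 + 115*(-14))*(((-2)³)² - 4363) = (2211 - 1610)*((-8)² - 4363) = 601*(64 - 4363) = 601*(-4299) = -2583699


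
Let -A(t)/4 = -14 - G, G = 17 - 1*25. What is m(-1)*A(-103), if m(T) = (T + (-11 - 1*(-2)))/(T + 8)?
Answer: -240/7 ≈ -34.286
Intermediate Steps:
G = -8 (G = 17 - 25 = -8)
m(T) = (-9 + T)/(8 + T) (m(T) = (T + (-11 + 2))/(8 + T) = (T - 9)/(8 + T) = (-9 + T)/(8 + T))
A(t) = 24 (A(t) = -4*(-14 - 1*(-8)) = -4*(-14 + 8) = -4*(-6) = 24)
m(-1)*A(-103) = ((-9 - 1)/(8 - 1))*24 = (-10/7)*24 = ((⅐)*(-10))*24 = -10/7*24 = -240/7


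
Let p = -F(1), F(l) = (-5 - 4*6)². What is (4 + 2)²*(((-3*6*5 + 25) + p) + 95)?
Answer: -29196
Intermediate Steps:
F(l) = 841 (F(l) = (-5 - 24)² = (-29)² = 841)
p = -841 (p = -1*841 = -841)
(4 + 2)²*(((-3*6*5 + 25) + p) + 95) = (4 + 2)²*(((-3*6*5 + 25) - 841) + 95) = 6²*(((-18*5 + 25) - 841) + 95) = 36*(((-90 + 25) - 841) + 95) = 36*((-65 - 841) + 95) = 36*(-906 + 95) = 36*(-811) = -29196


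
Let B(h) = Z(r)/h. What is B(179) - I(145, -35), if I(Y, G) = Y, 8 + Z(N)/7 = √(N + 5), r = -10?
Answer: -26011/179 + 7*I*√5/179 ≈ -145.31 + 0.087444*I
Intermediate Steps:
Z(N) = -56 + 7*√(5 + N) (Z(N) = -56 + 7*√(N + 5) = -56 + 7*√(5 + N))
B(h) = (-56 + 7*I*√5)/h (B(h) = (-56 + 7*√(5 - 10))/h = (-56 + 7*√(-5))/h = (-56 + 7*(I*√5))/h = (-56 + 7*I*√5)/h)
B(179) - I(145, -35) = 7*(-8 + I*√5)/179 - 1*145 = 7*(1/179)*(-8 + I*√5) - 145 = (-56/179 + 7*I*√5/179) - 145 = -26011/179 + 7*I*√5/179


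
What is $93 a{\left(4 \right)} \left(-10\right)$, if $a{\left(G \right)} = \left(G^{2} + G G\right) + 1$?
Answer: $-30690$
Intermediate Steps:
$a{\left(G \right)} = 1 + 2 G^{2}$ ($a{\left(G \right)} = \left(G^{2} + G^{2}\right) + 1 = 2 G^{2} + 1 = 1 + 2 G^{2}$)
$93 a{\left(4 \right)} \left(-10\right) = 93 \left(1 + 2 \cdot 4^{2}\right) \left(-10\right) = 93 \left(1 + 2 \cdot 16\right) \left(-10\right) = 93 \left(1 + 32\right) \left(-10\right) = 93 \cdot 33 \left(-10\right) = 3069 \left(-10\right) = -30690$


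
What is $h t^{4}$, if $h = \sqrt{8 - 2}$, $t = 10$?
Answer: $10000 \sqrt{6} \approx 24495.0$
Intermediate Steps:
$h = \sqrt{6} \approx 2.4495$
$h t^{4} = \sqrt{6} \cdot 10^{4} = \sqrt{6} \cdot 10000 = 10000 \sqrt{6}$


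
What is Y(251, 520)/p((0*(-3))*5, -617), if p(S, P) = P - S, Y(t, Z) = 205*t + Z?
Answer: -51975/617 ≈ -84.238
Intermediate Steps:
Y(t, Z) = Z + 205*t
Y(251, 520)/p((0*(-3))*5, -617) = (520 + 205*251)/(-617 - 0*(-3)*5) = (520 + 51455)/(-617 - 0*5) = 51975/(-617 - 1*0) = 51975/(-617 + 0) = 51975/(-617) = 51975*(-1/617) = -51975/617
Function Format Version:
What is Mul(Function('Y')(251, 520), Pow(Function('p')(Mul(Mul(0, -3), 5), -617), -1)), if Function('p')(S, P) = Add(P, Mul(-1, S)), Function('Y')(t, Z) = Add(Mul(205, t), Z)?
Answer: Rational(-51975, 617) ≈ -84.238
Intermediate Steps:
Function('Y')(t, Z) = Add(Z, Mul(205, t))
Mul(Function('Y')(251, 520), Pow(Function('p')(Mul(Mul(0, -3), 5), -617), -1)) = Mul(Add(520, Mul(205, 251)), Pow(Add(-617, Mul(-1, Mul(Mul(0, -3), 5))), -1)) = Mul(Add(520, 51455), Pow(Add(-617, Mul(-1, Mul(0, 5))), -1)) = Mul(51975, Pow(Add(-617, Mul(-1, 0)), -1)) = Mul(51975, Pow(Add(-617, 0), -1)) = Mul(51975, Pow(-617, -1)) = Mul(51975, Rational(-1, 617)) = Rational(-51975, 617)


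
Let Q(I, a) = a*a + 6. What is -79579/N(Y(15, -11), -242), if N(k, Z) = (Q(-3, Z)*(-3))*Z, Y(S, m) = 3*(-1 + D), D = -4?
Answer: -79579/42521820 ≈ -0.0018715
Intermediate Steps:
Q(I, a) = 6 + a**2 (Q(I, a) = a**2 + 6 = 6 + a**2)
Y(S, m) = -15 (Y(S, m) = 3*(-1 - 4) = 3*(-5) = -15)
N(k, Z) = Z*(-18 - 3*Z**2) (N(k, Z) = ((6 + Z**2)*(-3))*Z = (-18 - 3*Z**2)*Z = Z*(-18 - 3*Z**2))
-79579/N(Y(15, -11), -242) = -79579*1/(726*(6 + (-242)**2)) = -79579*1/(726*(6 + 58564)) = -79579/((-3*(-242)*58570)) = -79579/42521820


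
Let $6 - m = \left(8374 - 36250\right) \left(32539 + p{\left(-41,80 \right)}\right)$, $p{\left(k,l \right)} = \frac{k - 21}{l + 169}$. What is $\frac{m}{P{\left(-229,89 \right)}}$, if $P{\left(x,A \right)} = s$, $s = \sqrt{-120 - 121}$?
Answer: $- \frac{75285169006 i \sqrt{241}}{20003} \approx - 5.8428 \cdot 10^{7} i$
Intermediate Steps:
$p{\left(k,l \right)} = \frac{-21 + k}{169 + l}$
$s = i \sqrt{241}$ ($s = \sqrt{-241} = i \sqrt{241} \approx 15.524 i$)
$m = \frac{75285169006}{83}$ ($m = 6 - \left(8374 - 36250\right) \left(32539 + \frac{-21 - 41}{169 + 80}\right) = 6 - \left(8374 - 36250\right) \left(32539 + \frac{1}{249} \left(-62\right)\right) = 6 - - 27876 \left(32539 - \frac{62}{249}\right) = 6 - \left(-27876\right) \frac{8102149}{249} = 6 - - \frac{75285168508}{83} = 6 + \frac{75285168508}{83} = \frac{75285169006}{83} \approx 9.0705 \cdot 10^{8}$)
$P{\left(x,A \right)} = i \sqrt{241}$
$\frac{m}{P{\left(-229,89 \right)}} = \frac{75285169006}{83 i \sqrt{241}} = \frac{75285169006 \left(- \frac{i \sqrt{241}}{241}\right)}{83} = - \frac{75285169006 i \sqrt{241}}{20003}$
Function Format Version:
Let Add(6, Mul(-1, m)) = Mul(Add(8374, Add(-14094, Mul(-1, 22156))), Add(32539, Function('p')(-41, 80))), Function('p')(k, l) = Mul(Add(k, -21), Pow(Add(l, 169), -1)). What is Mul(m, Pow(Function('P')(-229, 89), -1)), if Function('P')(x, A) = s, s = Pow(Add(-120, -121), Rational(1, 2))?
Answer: Mul(Rational(-75285169006, 20003), I, Pow(241, Rational(1, 2))) ≈ Mul(-5.8428e+7, I)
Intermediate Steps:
Function('p')(k, l) = Mul(Pow(Add(169, l), -1), Add(-21, k)) (Function('p')(k, l) = Mul(Add(-21, k), Pow(Add(169, l), -1)) = Mul(Pow(Add(169, l), -1), Add(-21, k)))
s = Mul(I, Pow(241, Rational(1, 2))) (s = Pow(-241, Rational(1, 2)) = Mul(I, Pow(241, Rational(1, 2))) ≈ Mul(15.524, I))
m = Rational(75285169006, 83) (m = Add(6, Mul(-1, Mul(Add(8374, Add(-14094, Mul(-1, 22156))), Add(32539, Mul(Pow(Add(169, 80), -1), Add(-21, -41)))))) = Add(6, Mul(-1, Mul(Add(8374, Add(-14094, -22156)), Add(32539, Mul(Pow(249, -1), -62))))) = Add(6, Mul(-1, Mul(Add(8374, -36250), Add(32539, Mul(Rational(1, 249), -62))))) = Add(6, Mul(-1, Mul(-27876, Add(32539, Rational(-62, 249))))) = Add(6, Mul(-1, Mul(-27876, Rational(8102149, 249)))) = Add(6, Mul(-1, Rational(-75285168508, 83))) = Add(6, Rational(75285168508, 83)) = Rational(75285169006, 83) ≈ 9.0705e+8)
Function('P')(x, A) = Mul(I, Pow(241, Rational(1, 2)))
Mul(m, Pow(Function('P')(-229, 89), -1)) = Mul(Rational(75285169006, 83), Pow(Mul(I, Pow(241, Rational(1, 2))), -1)) = Mul(Rational(75285169006, 83), Mul(Rational(-1, 241), I, Pow(241, Rational(1, 2)))) = Mul(Rational(-75285169006, 20003), I, Pow(241, Rational(1, 2)))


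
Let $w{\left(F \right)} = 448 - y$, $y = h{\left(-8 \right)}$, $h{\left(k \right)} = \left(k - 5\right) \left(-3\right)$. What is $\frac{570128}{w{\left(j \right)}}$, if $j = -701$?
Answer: $\frac{570128}{409} \approx 1394.0$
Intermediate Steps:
$h{\left(k \right)} = 15 - 3 k$ ($h{\left(k \right)} = \left(-5 + k\right) \left(-3\right) = 15 - 3 k$)
$y = 39$ ($y = 15 - -24 = 15 + 24 = 39$)
$w{\left(F \right)} = 409$ ($w{\left(F \right)} = 448 - 39 = 409$)
$\frac{570128}{w{\left(j \right)}} = \frac{570128}{409}$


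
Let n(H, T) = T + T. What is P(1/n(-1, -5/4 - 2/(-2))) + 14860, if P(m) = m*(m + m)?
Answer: 14868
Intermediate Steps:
n(H, T) = 2*T
P(m) = 2*m² (P(m) = m*(2*m) = 2*m²)
P(1/n(-1, -5/4 - 2/(-2))) + 14860 = 2*(1/(2*(-5/4 - 2/(-2))))² + 14860 = 2*(1/(2*(-5*¼ - 2*(-½))))² + 14860 = 2*(1/(2*(-5/4 + 1)))² + 14860 = 2*(1/(2*(-¼)))² + 14860 = 2*(1/(-½))² + 14860 = 2*(-2)² + 14860 = 2*4 + 14860 = 8 + 14860 = 14868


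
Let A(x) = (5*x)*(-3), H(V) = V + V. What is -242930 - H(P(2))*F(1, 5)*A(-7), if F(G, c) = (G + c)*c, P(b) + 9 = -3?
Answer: -167330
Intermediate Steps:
P(b) = -12 (P(b) = -9 - 3 = -12)
H(V) = 2*V
F(G, c) = c*(G + c)
A(x) = -15*x
-242930 - H(P(2))*F(1, 5)*A(-7) = -242930 - (2*(-12))*(5*(1 + 5))*(-15*(-7)) = -242930 - (-120*6)*105 = -242930 - (-24*30)*105 = -242930 - (-720)*105 = -242930 - 1*(-75600) = -242930 + 75600 = -167330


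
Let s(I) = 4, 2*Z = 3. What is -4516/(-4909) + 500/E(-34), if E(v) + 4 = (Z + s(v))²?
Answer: 2058436/103089 ≈ 19.968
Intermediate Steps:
Z = 3/2 (Z = (½)*3 = 3/2 ≈ 1.5000)
E(v) = 105/4 (E(v) = -4 + (3/2 + 4)² = -4 + (11/2)² = -4 + 121/4 = 105/4)
-4516/(-4909) + 500/E(-34) = -4516/(-4909) + 500/(105/4) = -4516*(-1/4909) + 500*(4/105) = 4516/4909 + 400/21 = 2058436/103089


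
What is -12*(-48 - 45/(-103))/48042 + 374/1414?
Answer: 53716671/194359249 ≈ 0.27638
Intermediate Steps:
-12*(-48 - 45/(-103))/48042 + 374/1414 = -12*(-48 - 45*(-1/103))*(1/48042) + 374*(1/1414) = -12*(-48 + 45/103)*(1/48042) + 187/707 = -12*(-4899/103)*(1/48042) + 187/707 = (58788/103)*(1/48042) + 187/707 = 3266/274907 + 187/707 = 53716671/194359249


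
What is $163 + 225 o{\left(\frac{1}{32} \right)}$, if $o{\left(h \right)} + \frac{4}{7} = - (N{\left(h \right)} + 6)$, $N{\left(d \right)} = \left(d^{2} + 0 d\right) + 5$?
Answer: $- \frac{17495591}{7168} \approx -2440.8$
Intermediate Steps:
$N{\left(d \right)} = 5 + d^{2}$ ($N{\left(d \right)} = \left(d^{2} + 0\right) + 5 = d^{2} + 5 = 5 + d^{2}$)
$o{\left(h \right)} = - \frac{81}{7} - h^{2}$ ($o{\left(h \right)} = - \frac{4}{7} - \left(\left(5 + h^{2}\right) + 6\right) = - \frac{4}{7} - \left(11 + h^{2}\right) = - \frac{81}{7} - h^{2}$)
$163 + 225 o{\left(\frac{1}{32} \right)} = 163 + 225 \left(- \frac{81}{7} - \left(\frac{1}{32}\right)^{2}\right) = 163 + 225 \left(- \frac{81}{7} - \frac{1}{1024}\right) = 163 + 225 \left(- \frac{82951}{7168}\right) = 163 - \frac{18663975}{7168} = - \frac{17495591}{7168}$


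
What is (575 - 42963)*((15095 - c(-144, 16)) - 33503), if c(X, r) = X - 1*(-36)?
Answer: 775700400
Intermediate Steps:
c(X, r) = 36 + X (c(X, r) = X + 36 = 36 + X)
(575 - 42963)*((15095 - c(-144, 16)) - 33503) = (575 - 42963)*((15095 - (36 - 144)) - 33503) = -42388*((15095 - 1*(-108)) - 33503) = -42388*((15095 + 108) - 33503) = -42388*(15203 - 33503) = -42388*(-18300) = 775700400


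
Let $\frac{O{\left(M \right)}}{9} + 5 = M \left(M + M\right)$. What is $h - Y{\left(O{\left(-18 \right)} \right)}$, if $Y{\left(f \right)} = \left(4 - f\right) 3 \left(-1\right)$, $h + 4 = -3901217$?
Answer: $-3918570$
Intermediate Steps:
$O{\left(M \right)} = -45 + 18 M^{2}$ ($O{\left(M \right)} = -45 + 9 M \left(M + M\right) = -45 + 9 M 2 M = -45 + 9 \cdot 2 M^{2} = -45 + 18 M^{2}$)
$h = -3901221$ ($h = -4 - 3901217 = -3901221$)
$Y{\left(f \right)} = -12 + 3 f$ ($Y{\left(f \right)} = \left(12 - 3 f\right) \left(-1\right) = -12 + 3 f$)
$h - Y{\left(O{\left(-18 \right)} \right)} = -3901221 - \left(-12 + 3 \left(-45 + 18 \left(-18\right)^{2}\right)\right) = -3901221 - \left(-12 + 3 \left(-45 + 18 \cdot 324\right)\right) = -3901221 - \left(-12 + 3 \left(-45 + 5832\right)\right) = -3901221 - \left(-12 + 3 \cdot 5787\right) = -3901221 - \left(-12 + 17361\right) = -3901221 - 17349 = -3918570$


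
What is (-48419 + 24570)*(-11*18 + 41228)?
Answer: -978524470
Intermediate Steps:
(-48419 + 24570)*(-11*18 + 41228) = -23849*(-198 + 41228) = -23849*41030 = -978524470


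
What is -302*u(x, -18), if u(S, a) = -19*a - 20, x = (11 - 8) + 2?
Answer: -97244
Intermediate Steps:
x = 5 (x = 3 + 2 = 5)
u(S, a) = -20 - 19*a
-302*u(x, -18) = -302*(-20 - 19*(-18)) = -302*(-20 + 342) = -302*322 = -97244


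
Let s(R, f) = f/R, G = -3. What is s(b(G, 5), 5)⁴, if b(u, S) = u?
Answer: 625/81 ≈ 7.7160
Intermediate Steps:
s(b(G, 5), 5)⁴ = (5/(-3))⁴ = (5*(-⅓))⁴ = (-5/3)⁴ = 625/81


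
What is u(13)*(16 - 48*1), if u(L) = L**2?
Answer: -5408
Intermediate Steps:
u(13)*(16 - 48*1) = 13**2*(16 - 48*1) = 169*(16 - 48) = 169*(-32) = -5408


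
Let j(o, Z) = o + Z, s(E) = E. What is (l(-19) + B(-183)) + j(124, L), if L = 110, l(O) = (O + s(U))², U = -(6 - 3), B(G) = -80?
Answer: 638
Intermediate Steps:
U = -3 (U = -1*3 = -3)
l(O) = (-3 + O)² (l(O) = (O - 3)² = (-3 + O)²)
j(o, Z) = Z + o
(l(-19) + B(-183)) + j(124, L) = ((-3 - 19)² - 80) + (110 + 124) = ((-22)² - 80) + 234 = (484 - 80) + 234 = 404 + 234 = 638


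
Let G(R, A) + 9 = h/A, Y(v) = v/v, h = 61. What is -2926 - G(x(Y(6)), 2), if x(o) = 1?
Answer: -5895/2 ≈ -2947.5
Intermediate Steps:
Y(v) = 1
G(R, A) = -9 + 61/A
-2926 - G(x(Y(6)), 2) = -2926 - (-9 + 61/2) = -2926 - 1*43/2 = -2926 - 43/2 = -5895/2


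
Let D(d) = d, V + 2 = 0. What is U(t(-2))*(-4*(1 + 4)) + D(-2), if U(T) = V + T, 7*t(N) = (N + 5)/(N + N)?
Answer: 281/7 ≈ 40.143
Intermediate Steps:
V = -2 (V = -2 + 0 = -2)
t(N) = (5 + N)/(14*N) (t(N) = ((N + 5)/(N + N))/7 = ((5 + N)/((2*N)))/7 = ((5 + N)*(1/(2*N)))/7 = ((5 + N)/(2*N))/7 = (5 + N)/(14*N))
U(T) = -2 + T
U(t(-2))*(-4*(1 + 4)) + D(-2) = (-2 + (1/14)*(5 - 2)/(-2))*(-4*(1 + 4)) - 2 = (-2 + (1/14)*(-1/2)*3)*(-4*5) - 2 = (-2 - 3/28)*(-20) - 2 = -59/28*(-20) - 2 = 295/7 - 2 = 281/7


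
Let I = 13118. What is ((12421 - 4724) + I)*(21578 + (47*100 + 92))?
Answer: 548891550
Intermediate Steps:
((12421 - 4724) + I)*(21578 + (47*100 + 92)) = ((12421 - 4724) + 13118)*(21578 + (47*100 + 92)) = (7697 + 13118)*(21578 + (4700 + 92)) = 20815*(21578 + 4792) = 20815*26370 = 548891550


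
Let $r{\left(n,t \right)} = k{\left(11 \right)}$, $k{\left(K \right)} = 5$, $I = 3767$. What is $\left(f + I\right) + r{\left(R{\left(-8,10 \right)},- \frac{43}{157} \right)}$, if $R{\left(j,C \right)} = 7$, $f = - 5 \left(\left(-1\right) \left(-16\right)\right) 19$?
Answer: $2252$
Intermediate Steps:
$f = -1520$ ($f = \left(-5\right) 16 \cdot 19 = \left(-80\right) 19 = -1520$)
$r{\left(n,t \right)} = 5$
$\left(f + I\right) + r{\left(R{\left(-8,10 \right)},- \frac{43}{157} \right)} = \left(-1520 + 3767\right) + 5 = 2247 + 5 = 2252$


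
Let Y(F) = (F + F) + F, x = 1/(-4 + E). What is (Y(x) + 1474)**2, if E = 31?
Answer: 176013289/81 ≈ 2.1730e+6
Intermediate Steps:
x = 1/27 (x = 1/(-4 + 31) = 1/27 ≈ 0.037037)
Y(F) = 3*F (Y(F) = 2*F + F = 3*F)
(Y(x) + 1474)**2 = (3*(1/27) + 1474)**2 = (1/9 + 1474)**2 = (13267/9)**2 = 176013289/81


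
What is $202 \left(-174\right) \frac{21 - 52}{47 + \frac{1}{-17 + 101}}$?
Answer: $\frac{91525392}{3949} \approx 23177.0$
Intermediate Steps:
$202 \left(-174\right) \frac{21 - 52}{47 + \frac{1}{-17 + 101}} = - 35148 \left(- \frac{31}{47 + \frac{1}{84}}\right) = - 35148 \left(- \frac{31}{\frac{3949}{84}}\right) = - 35148 \left(\left(-31\right) \frac{84}{3949}\right) = \left(-35148\right) \left(- \frac{2604}{3949}\right) = \frac{91525392}{3949}$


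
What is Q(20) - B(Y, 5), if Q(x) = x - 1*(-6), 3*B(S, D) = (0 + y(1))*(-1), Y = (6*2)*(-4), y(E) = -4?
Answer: 74/3 ≈ 24.667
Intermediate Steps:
Y = -48 (Y = 12*(-4) = -48)
B(S, D) = 4/3 (B(S, D) = ((0 - 4)*(-1))/3 = (-4*(-1))/3 = (⅓)*4 = 4/3)
Q(x) = 6 + x (Q(x) = x + 6 = 6 + x)
Q(20) - B(Y, 5) = (6 + 20) - 1*4/3 = 26 - 4/3 = 74/3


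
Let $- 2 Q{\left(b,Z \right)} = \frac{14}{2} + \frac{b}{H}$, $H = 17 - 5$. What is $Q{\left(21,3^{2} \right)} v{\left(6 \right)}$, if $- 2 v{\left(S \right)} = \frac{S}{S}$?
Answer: $\frac{35}{16} \approx 2.1875$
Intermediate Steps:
$H = 12$
$Q{\left(b,Z \right)} = - \frac{7}{2} - \frac{b}{24}$ ($Q{\left(b,Z \right)} = - \frac{\frac{14}{2} + \frac{b}{12}}{2} = - \frac{14 \cdot \frac{1}{2} + b \frac{1}{12}}{2} = - \frac{7 + \frac{b}{12}}{2} = - \frac{7}{2} - \frac{b}{24}$)
$v{\left(S \right)} = - \frac{1}{2}$ ($v{\left(S \right)} = - \frac{S \frac{1}{S}}{2} = \left(- \frac{1}{2}\right) 1 = - \frac{1}{2}$)
$Q{\left(21,3^{2} \right)} v{\left(6 \right)} = \left(- \frac{7}{2} - \frac{7}{8}\right) \left(- \frac{1}{2}\right) = \left(- \frac{35}{8}\right) \left(- \frac{1}{2}\right) = \frac{35}{16}$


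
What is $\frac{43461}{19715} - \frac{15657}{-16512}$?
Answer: $\frac{342101929}{108511360} \approx 3.1527$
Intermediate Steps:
$\frac{43461}{19715} - \frac{15657}{-16512} = 43461 \cdot \frac{1}{19715} - - \frac{5219}{5504} = \frac{43461}{19715} + \frac{5219}{5504} = \frac{342101929}{108511360}$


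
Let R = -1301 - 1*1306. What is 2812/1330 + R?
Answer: -91171/35 ≈ -2604.9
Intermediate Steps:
R = -2607 (R = -1301 - 1306 = -2607)
2812/1330 + R = 2812/1330 - 2607 = 2812*(1/1330) - 2607 = 74/35 - 2607 = -91171/35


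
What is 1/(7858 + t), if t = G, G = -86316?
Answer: -1/78458 ≈ -1.2746e-5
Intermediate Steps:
t = -86316
1/(7858 + t) = 1/(7858 - 86316) = 1/(-78458) = -1/78458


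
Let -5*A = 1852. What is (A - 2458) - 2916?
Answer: -28722/5 ≈ -5744.4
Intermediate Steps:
A = -1852/5 (A = -1/5*1852 = -1852/5 ≈ -370.40)
(A - 2458) - 2916 = (-1852/5 - 2458) - 2916 = -14142/5 - 2916 = -28722/5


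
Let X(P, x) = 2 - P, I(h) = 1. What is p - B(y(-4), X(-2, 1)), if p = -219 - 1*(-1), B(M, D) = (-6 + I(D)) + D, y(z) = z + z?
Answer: -217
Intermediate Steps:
y(z) = 2*z
B(M, D) = -5 + D (B(M, D) = (-6 + 1) + D = -5 + D)
p = -218 (p = -219 + 1 = -218)
p - B(y(-4), X(-2, 1)) = -218 - (-5 + (2 - 1*(-2))) = -218 - (-5 + (2 + 2)) = -218 - (-5 + 4) = -218 - 1*(-1) = -218 + 1 = -217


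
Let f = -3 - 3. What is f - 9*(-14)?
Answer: 120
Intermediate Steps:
f = -6 (f = -3 - 1*3 = -3 - 3 = -6)
f - 9*(-14) = -6 - 9*(-14) = -6 + 126 = 120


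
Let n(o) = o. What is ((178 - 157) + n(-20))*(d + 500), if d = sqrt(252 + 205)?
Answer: 500 + sqrt(457) ≈ 521.38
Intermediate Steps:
d = sqrt(457) ≈ 21.378
((178 - 157) + n(-20))*(d + 500) = ((178 - 157) - 20)*(sqrt(457) + 500) = (21 - 20)*(500 + sqrt(457)) = 1*(500 + sqrt(457)) = 500 + sqrt(457)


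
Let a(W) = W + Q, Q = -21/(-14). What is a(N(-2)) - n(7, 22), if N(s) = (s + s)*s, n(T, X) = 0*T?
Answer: 19/2 ≈ 9.5000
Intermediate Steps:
n(T, X) = 0
N(s) = 2*s**2 (N(s) = (2*s)*s = 2*s**2)
Q = 3/2 (Q = -21*(-1/14) = 3/2 ≈ 1.5000)
a(W) = 3/2 + W (a(W) = W + 3/2 = 3/2 + W)
a(N(-2)) - n(7, 22) = (3/2 + 2*(-2)**2) - 1*0 = (3/2 + 2*4) + 0 = (3/2 + 8) + 0 = 19/2 + 0 = 19/2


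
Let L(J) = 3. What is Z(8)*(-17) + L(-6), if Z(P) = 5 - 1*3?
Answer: -31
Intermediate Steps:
Z(P) = 2 (Z(P) = 5 - 3 = 2)
Z(8)*(-17) + L(-6) = 2*(-17) + 3 = -34 + 3 = -31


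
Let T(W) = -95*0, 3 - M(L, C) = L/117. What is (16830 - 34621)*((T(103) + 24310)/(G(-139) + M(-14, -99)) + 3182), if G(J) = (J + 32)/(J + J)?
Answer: -20520496251878/113989 ≈ -1.8002e+8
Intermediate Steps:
M(L, C) = 3 - L/117
T(W) = 0
G(J) = (32 + J)/(2*J) (G(J) = (32 + J)/((2*J)) = (32 + J)*(1/(2*J)) = (32 + J)/(2*J))
(16830 - 34621)*((T(103) + 24310)/(G(-139) + M(-14, -99)) + 3182) = (16830 - 34621)*((0 + 24310)/((1/2)*(32 - 139)/(-139) + (3 - 1/117*(-14))) + 3182) = -17791*(24310/((1/2)*(-1/139)*(-107) + (3 + 14/117)) + 3182) = -17791*(24310/(107/278 + 365/117) + 3182) = -17791*(24310/(113989/32526) + 3182) = -17791*(24310*(32526/113989) + 3182) = -17791*(790707060/113989 + 3182) = -17791*1153420058/113989 = -20520496251878/113989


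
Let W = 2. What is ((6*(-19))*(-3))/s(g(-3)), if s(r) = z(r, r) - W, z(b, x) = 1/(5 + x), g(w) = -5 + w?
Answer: -1026/7 ≈ -146.57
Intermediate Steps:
s(r) = -2 + 1/(5 + r) (s(r) = 1/(5 + r) - 1*2 = 1/(5 + r) - 2 = -2 + 1/(5 + r))
((6*(-19))*(-3))/s(g(-3)) = ((6*(-19))*(-3))/(((-9 - 2*(-5 - 3))/(5 + (-5 - 3)))) = (-114*(-3))/(((-9 - 2*(-8))/(5 - 8))) = 342/(((-9 + 16)/(-3))) = 342/((-⅓*7)) = 342/(-7/3) = 342*(-3/7) = -1026/7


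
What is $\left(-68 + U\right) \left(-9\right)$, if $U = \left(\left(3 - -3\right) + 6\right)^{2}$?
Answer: $-684$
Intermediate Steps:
$U = 144$ ($U = \left(\left(3 + 3\right) + 6\right)^{2} = \left(6 + 6\right)^{2} = 12^{2} = 144$)
$\left(-68 + U\right) \left(-9\right) = \left(-68 + 144\right) \left(-9\right) = 76 \left(-9\right) = -684$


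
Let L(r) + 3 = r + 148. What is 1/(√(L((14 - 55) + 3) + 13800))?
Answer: √13907/13907 ≈ 0.0084798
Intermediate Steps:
L(r) = 145 + r (L(r) = -3 + (r + 148) = -3 + (148 + r) = 145 + r)
1/(√(L((14 - 55) + 3) + 13800)) = 1/(√((145 + ((14 - 55) + 3)) + 13800)) = 1/(√((145 + (-41 + 3)) + 13800)) = 1/(√((145 - 38) + 13800)) = 1/(√(107 + 13800)) = 1/(√13907) = √13907/13907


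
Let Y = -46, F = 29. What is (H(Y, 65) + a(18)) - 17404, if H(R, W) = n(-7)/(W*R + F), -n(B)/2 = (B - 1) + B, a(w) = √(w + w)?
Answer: -17171836/987 ≈ -17398.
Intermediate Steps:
a(w) = √2*√w (a(w) = √(2*w) = √2*√w)
n(B) = 2 - 4*B (n(B) = -2*((B - 1) + B) = -2*((-1 + B) + B) = -2*(-1 + 2*B) = 2 - 4*B)
H(R, W) = 30/(29 + R*W) (H(R, W) = (2 - 4*(-7))/(W*R + 29) = (2 + 28)/(R*W + 29) = 30/(29 + R*W))
(H(Y, 65) + a(18)) - 17404 = (30/(29 - 46*65) + √2*√18) - 17404 = (30/(29 - 2990) + √2*(3*√2)) - 17404 = (30/(-2961) + 6) - 17404 = (30*(-1/2961) + 6) - 17404 = (-10/987 + 6) - 17404 = 5912/987 - 17404 = -17171836/987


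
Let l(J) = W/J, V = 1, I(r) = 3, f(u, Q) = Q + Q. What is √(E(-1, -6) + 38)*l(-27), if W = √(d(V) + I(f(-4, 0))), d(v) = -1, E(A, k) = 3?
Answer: -√82/27 ≈ -0.33538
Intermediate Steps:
f(u, Q) = 2*Q
W = √2 (W = √(-1 + 3) = √2 ≈ 1.4142)
l(J) = √2/J
√(E(-1, -6) + 38)*l(-27) = √(3 + 38)*(√2/(-27)) = √41*(√2*(-1/27)) = √41*(-√2/27) = -√82/27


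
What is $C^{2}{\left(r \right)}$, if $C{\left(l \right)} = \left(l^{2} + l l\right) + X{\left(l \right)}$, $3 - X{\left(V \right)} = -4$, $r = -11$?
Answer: $62001$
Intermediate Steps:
$X{\left(V \right)} = 7$ ($X{\left(V \right)} = 3 - -4 = 3 + 4 = 7$)
$C{\left(l \right)} = 7 + 2 l^{2}$ ($C{\left(l \right)} = \left(l^{2} + l l\right) + 7 = \left(l^{2} + l^{2}\right) + 7 = 2 l^{2} + 7 = 7 + 2 l^{2}$)
$C^{2}{\left(r \right)} = \left(7 + 2 \left(-11\right)^{2}\right)^{2} = \left(7 + 2 \cdot 121\right)^{2} = \left(7 + 242\right)^{2} = 249^{2} = 62001$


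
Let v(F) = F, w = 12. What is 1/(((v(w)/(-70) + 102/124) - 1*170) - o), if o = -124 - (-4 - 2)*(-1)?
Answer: -2170/85387 ≈ -0.025414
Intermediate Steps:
o = -130 (o = -124 - (-6)*(-1) = -124 - 1*6 = -124 - 6 = -130)
1/(((v(w)/(-70) + 102/124) - 1*170) - o) = 1/(((12/(-70) + 102/124) - 1*170) - 1*(-130)) = 1/(((12*(-1/70) + 102*(1/124)) - 170) + 130) = 1/(((-6/35 + 51/62) - 170) + 130) = 1/((1413/2170 - 170) + 130) = 1/(-367487/2170 + 130) = 1/(-85387/2170) = -2170/85387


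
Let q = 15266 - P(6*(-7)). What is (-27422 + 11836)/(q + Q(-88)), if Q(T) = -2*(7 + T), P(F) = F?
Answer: -7793/7735 ≈ -1.0075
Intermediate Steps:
Q(T) = -14 - 2*T
q = 15308 (q = 15266 - 6*(-7) = 15266 - 1*(-42) = 15266 + 42 = 15308)
(-27422 + 11836)/(q + Q(-88)) = (-27422 + 11836)/(15308 + (-14 - 2*(-88))) = -15586/(15308 + (-14 + 176)) = -15586/(15308 + 162) = -15586/15470 = -15586*1/15470 = -7793/7735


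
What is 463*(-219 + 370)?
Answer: 69913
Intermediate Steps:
463*(-219 + 370) = 463*151 = 69913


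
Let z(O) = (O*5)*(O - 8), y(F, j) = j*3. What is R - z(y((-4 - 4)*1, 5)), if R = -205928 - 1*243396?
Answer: -449849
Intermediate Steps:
y(F, j) = 3*j
R = -449324 (R = -205928 - 243396 = -449324)
z(O) = 5*O*(-8 + O) (z(O) = (5*O)*(-8 + O) = 5*O*(-8 + O))
R - z(y((-4 - 4)*1, 5)) = -449324 - 5*3*5*(-8 + 3*5) = -449324 - 5*15*(-8 + 15) = -449324 - 5*15*7 = -449324 - 1*525 = -449324 - 525 = -449849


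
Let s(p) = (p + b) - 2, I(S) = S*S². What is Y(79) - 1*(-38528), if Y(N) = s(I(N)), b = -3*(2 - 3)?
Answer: 531568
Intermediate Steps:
b = 3 (b = -3*(-1) = 3)
I(S) = S³
s(p) = 1 + p (s(p) = (p + 3) - 2 = (3 + p) - 2 = 1 + p)
Y(N) = 1 + N³
Y(79) - 1*(-38528) = (1 + 79³) - 1*(-38528) = (1 + 493039) + 38528 = 493040 + 38528 = 531568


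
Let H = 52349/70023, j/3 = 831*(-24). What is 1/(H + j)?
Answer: -70023/4189563787 ≈ -1.6714e-5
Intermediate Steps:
j = -59832 (j = 3*(831*(-24)) = 3*(-19944) = -59832)
H = 52349/70023 (H = 52349*(1/70023) = 52349/70023 ≈ 0.74760)
1/(H + j) = 1/(52349/70023 - 59832) = 1/(-4189563787/70023) = -70023/4189563787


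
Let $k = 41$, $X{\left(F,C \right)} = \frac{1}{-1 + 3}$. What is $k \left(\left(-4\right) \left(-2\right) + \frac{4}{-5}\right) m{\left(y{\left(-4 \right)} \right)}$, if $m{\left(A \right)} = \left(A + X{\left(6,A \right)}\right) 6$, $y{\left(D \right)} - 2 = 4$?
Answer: $\frac{57564}{5} \approx 11513.0$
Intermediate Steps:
$y{\left(D \right)} = 6$ ($y{\left(D \right)} = 2 + 4 = 6$)
$X{\left(F,C \right)} = \frac{1}{2}$
$m{\left(A \right)} = 3 + 6 A$ ($m{\left(A \right)} = \left(A + \frac{1}{2}\right) 6 = \left(\frac{1}{2} + A\right) 6 = 3 + 6 A$)
$k \left(\left(-4\right) \left(-2\right) + \frac{4}{-5}\right) m{\left(y{\left(-4 \right)} \right)} = 41 \left(\left(-4\right) \left(-2\right) + \frac{4}{-5}\right) \left(3 + 6 \cdot 6\right) = 41 \left(8 + 4 \left(- \frac{1}{5}\right)\right) \left(3 + 36\right) = 41 \left(8 - \frac{4}{5}\right) 39 = 41 \cdot \frac{36}{5} \cdot 39 = \frac{1476}{5} \cdot 39 = \frac{57564}{5}$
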